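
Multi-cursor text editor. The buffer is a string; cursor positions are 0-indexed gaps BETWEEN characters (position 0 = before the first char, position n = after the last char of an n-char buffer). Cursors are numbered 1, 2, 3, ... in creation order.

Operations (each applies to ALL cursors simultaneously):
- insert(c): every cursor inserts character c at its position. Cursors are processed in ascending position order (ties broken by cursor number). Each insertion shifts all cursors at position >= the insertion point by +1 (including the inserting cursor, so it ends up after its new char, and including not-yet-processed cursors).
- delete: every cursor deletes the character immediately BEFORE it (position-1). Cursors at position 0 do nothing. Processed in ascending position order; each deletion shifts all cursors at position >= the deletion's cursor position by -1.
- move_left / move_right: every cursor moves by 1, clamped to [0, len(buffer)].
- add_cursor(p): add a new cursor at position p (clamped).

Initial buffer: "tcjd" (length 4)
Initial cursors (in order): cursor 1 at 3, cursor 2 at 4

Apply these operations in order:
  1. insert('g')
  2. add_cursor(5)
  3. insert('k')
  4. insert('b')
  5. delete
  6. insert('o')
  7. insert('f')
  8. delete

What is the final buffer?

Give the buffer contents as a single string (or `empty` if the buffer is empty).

After op 1 (insert('g')): buffer="tcjgdg" (len 6), cursors c1@4 c2@6, authorship ...1.2
After op 2 (add_cursor(5)): buffer="tcjgdg" (len 6), cursors c1@4 c3@5 c2@6, authorship ...1.2
After op 3 (insert('k')): buffer="tcjgkdkgk" (len 9), cursors c1@5 c3@7 c2@9, authorship ...11.322
After op 4 (insert('b')): buffer="tcjgkbdkbgkb" (len 12), cursors c1@6 c3@9 c2@12, authorship ...111.33222
After op 5 (delete): buffer="tcjgkdkgk" (len 9), cursors c1@5 c3@7 c2@9, authorship ...11.322
After op 6 (insert('o')): buffer="tcjgkodkogko" (len 12), cursors c1@6 c3@9 c2@12, authorship ...111.33222
After op 7 (insert('f')): buffer="tcjgkofdkofgkof" (len 15), cursors c1@7 c3@11 c2@15, authorship ...1111.3332222
After op 8 (delete): buffer="tcjgkodkogko" (len 12), cursors c1@6 c3@9 c2@12, authorship ...111.33222

Answer: tcjgkodkogko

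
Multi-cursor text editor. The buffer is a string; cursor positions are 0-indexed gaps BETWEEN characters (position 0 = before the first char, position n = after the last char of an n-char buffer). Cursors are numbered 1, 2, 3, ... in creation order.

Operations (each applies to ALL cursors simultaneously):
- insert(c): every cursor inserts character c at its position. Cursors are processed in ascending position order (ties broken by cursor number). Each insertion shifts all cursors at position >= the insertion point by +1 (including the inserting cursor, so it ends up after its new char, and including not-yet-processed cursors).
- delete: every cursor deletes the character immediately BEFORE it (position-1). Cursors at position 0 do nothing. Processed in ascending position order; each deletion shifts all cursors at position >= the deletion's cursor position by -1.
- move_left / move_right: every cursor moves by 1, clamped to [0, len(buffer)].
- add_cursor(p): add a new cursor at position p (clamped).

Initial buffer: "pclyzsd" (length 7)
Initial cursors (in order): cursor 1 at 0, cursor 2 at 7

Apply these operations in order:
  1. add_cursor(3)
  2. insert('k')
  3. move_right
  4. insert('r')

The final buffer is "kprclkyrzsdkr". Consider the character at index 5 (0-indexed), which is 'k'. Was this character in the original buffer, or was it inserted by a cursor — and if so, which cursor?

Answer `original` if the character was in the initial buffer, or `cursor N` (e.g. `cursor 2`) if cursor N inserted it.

After op 1 (add_cursor(3)): buffer="pclyzsd" (len 7), cursors c1@0 c3@3 c2@7, authorship .......
After op 2 (insert('k')): buffer="kpclkyzsdk" (len 10), cursors c1@1 c3@5 c2@10, authorship 1...3....2
After op 3 (move_right): buffer="kpclkyzsdk" (len 10), cursors c1@2 c3@6 c2@10, authorship 1...3....2
After op 4 (insert('r')): buffer="kprclkyrzsdkr" (len 13), cursors c1@3 c3@8 c2@13, authorship 1.1..3.3...22
Authorship (.=original, N=cursor N): 1 . 1 . . 3 . 3 . . . 2 2
Index 5: author = 3

Answer: cursor 3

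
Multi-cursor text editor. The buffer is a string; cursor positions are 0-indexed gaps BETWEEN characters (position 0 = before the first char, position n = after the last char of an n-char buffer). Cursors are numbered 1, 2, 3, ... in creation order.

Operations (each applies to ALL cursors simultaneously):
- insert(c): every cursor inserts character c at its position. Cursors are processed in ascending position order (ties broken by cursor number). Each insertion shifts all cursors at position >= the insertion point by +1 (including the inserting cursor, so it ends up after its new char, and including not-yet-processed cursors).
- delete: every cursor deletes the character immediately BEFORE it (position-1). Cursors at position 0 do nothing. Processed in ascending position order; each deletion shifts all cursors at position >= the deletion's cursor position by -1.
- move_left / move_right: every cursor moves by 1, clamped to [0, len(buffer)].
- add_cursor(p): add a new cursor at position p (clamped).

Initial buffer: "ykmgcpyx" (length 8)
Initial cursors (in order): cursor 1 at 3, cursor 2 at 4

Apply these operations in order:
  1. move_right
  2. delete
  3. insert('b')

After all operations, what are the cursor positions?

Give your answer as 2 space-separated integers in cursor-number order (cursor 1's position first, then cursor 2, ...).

After op 1 (move_right): buffer="ykmgcpyx" (len 8), cursors c1@4 c2@5, authorship ........
After op 2 (delete): buffer="ykmpyx" (len 6), cursors c1@3 c2@3, authorship ......
After op 3 (insert('b')): buffer="ykmbbpyx" (len 8), cursors c1@5 c2@5, authorship ...12...

Answer: 5 5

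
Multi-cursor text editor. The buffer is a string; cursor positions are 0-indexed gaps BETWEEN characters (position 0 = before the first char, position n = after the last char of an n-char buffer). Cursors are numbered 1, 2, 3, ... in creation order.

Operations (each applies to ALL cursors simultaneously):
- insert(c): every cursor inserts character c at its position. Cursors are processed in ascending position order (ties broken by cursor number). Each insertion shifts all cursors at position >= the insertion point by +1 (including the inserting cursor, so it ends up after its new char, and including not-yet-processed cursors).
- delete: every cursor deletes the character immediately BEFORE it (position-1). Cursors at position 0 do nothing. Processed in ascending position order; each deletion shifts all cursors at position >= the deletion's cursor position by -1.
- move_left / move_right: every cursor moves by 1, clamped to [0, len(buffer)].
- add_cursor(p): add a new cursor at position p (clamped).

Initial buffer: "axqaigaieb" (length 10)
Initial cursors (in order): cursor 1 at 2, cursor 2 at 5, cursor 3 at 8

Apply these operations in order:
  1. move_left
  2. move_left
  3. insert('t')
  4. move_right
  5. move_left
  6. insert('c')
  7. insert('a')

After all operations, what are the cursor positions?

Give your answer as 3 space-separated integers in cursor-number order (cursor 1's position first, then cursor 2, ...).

After op 1 (move_left): buffer="axqaigaieb" (len 10), cursors c1@1 c2@4 c3@7, authorship ..........
After op 2 (move_left): buffer="axqaigaieb" (len 10), cursors c1@0 c2@3 c3@6, authorship ..........
After op 3 (insert('t')): buffer="taxqtaigtaieb" (len 13), cursors c1@1 c2@5 c3@9, authorship 1...2...3....
After op 4 (move_right): buffer="taxqtaigtaieb" (len 13), cursors c1@2 c2@6 c3@10, authorship 1...2...3....
After op 5 (move_left): buffer="taxqtaigtaieb" (len 13), cursors c1@1 c2@5 c3@9, authorship 1...2...3....
After op 6 (insert('c')): buffer="tcaxqtcaigtcaieb" (len 16), cursors c1@2 c2@7 c3@12, authorship 11...22...33....
After op 7 (insert('a')): buffer="tcaaxqtcaaigtcaaieb" (len 19), cursors c1@3 c2@9 c3@15, authorship 111...222...333....

Answer: 3 9 15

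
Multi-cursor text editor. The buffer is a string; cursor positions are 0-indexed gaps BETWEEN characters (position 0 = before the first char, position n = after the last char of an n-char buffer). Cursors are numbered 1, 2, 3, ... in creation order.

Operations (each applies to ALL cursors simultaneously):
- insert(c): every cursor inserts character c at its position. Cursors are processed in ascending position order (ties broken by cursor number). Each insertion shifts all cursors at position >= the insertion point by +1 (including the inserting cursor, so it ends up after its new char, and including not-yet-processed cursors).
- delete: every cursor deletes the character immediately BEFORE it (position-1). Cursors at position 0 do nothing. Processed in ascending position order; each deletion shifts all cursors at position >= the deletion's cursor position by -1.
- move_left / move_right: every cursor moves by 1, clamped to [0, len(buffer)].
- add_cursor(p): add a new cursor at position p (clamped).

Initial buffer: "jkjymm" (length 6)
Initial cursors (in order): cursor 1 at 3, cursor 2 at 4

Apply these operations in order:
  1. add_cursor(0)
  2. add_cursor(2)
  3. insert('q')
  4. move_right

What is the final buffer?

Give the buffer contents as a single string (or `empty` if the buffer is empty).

Answer: qjkqjqyqmm

Derivation:
After op 1 (add_cursor(0)): buffer="jkjymm" (len 6), cursors c3@0 c1@3 c2@4, authorship ......
After op 2 (add_cursor(2)): buffer="jkjymm" (len 6), cursors c3@0 c4@2 c1@3 c2@4, authorship ......
After op 3 (insert('q')): buffer="qjkqjqyqmm" (len 10), cursors c3@1 c4@4 c1@6 c2@8, authorship 3..4.1.2..
After op 4 (move_right): buffer="qjkqjqyqmm" (len 10), cursors c3@2 c4@5 c1@7 c2@9, authorship 3..4.1.2..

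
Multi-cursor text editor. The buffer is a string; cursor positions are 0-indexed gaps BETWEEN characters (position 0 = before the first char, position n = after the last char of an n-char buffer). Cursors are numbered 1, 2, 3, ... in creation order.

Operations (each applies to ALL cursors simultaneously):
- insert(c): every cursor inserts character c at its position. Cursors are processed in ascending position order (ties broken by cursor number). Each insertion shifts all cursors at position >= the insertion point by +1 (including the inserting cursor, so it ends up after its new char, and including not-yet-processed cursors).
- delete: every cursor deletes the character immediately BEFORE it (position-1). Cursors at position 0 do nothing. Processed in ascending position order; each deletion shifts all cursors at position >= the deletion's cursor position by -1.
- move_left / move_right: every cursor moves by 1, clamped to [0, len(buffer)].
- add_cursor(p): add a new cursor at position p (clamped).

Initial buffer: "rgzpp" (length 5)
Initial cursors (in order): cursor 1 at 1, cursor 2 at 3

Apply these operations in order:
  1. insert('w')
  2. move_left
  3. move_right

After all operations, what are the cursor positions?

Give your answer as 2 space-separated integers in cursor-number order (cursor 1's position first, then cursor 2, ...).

Answer: 2 5

Derivation:
After op 1 (insert('w')): buffer="rwgzwpp" (len 7), cursors c1@2 c2@5, authorship .1..2..
After op 2 (move_left): buffer="rwgzwpp" (len 7), cursors c1@1 c2@4, authorship .1..2..
After op 3 (move_right): buffer="rwgzwpp" (len 7), cursors c1@2 c2@5, authorship .1..2..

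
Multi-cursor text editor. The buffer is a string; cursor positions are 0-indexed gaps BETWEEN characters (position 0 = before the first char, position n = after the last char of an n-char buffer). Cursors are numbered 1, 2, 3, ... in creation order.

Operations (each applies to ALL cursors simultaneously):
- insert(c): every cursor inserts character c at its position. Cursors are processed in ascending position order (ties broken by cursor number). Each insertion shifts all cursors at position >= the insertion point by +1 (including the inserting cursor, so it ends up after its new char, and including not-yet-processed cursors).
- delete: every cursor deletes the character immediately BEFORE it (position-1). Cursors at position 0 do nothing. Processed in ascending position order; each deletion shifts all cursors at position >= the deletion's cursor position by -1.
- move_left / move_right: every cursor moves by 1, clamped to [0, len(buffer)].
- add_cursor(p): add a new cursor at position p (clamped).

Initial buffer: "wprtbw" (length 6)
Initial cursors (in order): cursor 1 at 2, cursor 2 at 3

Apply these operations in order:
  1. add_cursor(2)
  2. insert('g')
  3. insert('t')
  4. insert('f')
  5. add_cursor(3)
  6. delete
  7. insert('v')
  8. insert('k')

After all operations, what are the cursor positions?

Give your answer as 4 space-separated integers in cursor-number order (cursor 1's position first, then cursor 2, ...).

After op 1 (add_cursor(2)): buffer="wprtbw" (len 6), cursors c1@2 c3@2 c2@3, authorship ......
After op 2 (insert('g')): buffer="wpggrgtbw" (len 9), cursors c1@4 c3@4 c2@6, authorship ..13.2...
After op 3 (insert('t')): buffer="wpggttrgttbw" (len 12), cursors c1@6 c3@6 c2@9, authorship ..1313.22...
After op 4 (insert('f')): buffer="wpggttffrgtftbw" (len 15), cursors c1@8 c3@8 c2@12, authorship ..131313.222...
After op 5 (add_cursor(3)): buffer="wpggttffrgtftbw" (len 15), cursors c4@3 c1@8 c3@8 c2@12, authorship ..131313.222...
After op 6 (delete): buffer="wpgttrgttbw" (len 11), cursors c4@2 c1@5 c3@5 c2@8, authorship ..313.22...
After op 7 (insert('v')): buffer="wpvgttvvrgtvtbw" (len 15), cursors c4@3 c1@8 c3@8 c2@12, authorship ..431313.222...
After op 8 (insert('k')): buffer="wpvkgttvvkkrgtvktbw" (len 19), cursors c4@4 c1@11 c3@11 c2@16, authorship ..443131313.2222...

Answer: 11 16 11 4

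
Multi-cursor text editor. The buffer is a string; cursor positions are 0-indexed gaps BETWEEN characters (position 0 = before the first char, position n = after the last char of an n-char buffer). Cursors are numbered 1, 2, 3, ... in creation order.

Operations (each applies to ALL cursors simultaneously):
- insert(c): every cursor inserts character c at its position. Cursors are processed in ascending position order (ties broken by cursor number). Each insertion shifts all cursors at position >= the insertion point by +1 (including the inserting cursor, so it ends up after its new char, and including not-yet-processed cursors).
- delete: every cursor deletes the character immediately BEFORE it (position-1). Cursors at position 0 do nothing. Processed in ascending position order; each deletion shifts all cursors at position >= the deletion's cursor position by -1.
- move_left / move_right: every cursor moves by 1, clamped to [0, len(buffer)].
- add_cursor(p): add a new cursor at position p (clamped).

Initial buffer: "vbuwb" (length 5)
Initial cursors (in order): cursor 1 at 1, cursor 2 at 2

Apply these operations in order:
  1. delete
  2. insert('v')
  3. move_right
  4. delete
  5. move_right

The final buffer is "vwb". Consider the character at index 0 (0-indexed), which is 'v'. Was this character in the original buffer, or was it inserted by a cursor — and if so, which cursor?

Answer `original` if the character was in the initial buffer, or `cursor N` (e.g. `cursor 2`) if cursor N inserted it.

Answer: cursor 1

Derivation:
After op 1 (delete): buffer="uwb" (len 3), cursors c1@0 c2@0, authorship ...
After op 2 (insert('v')): buffer="vvuwb" (len 5), cursors c1@2 c2@2, authorship 12...
After op 3 (move_right): buffer="vvuwb" (len 5), cursors c1@3 c2@3, authorship 12...
After op 4 (delete): buffer="vwb" (len 3), cursors c1@1 c2@1, authorship 1..
After op 5 (move_right): buffer="vwb" (len 3), cursors c1@2 c2@2, authorship 1..
Authorship (.=original, N=cursor N): 1 . .
Index 0: author = 1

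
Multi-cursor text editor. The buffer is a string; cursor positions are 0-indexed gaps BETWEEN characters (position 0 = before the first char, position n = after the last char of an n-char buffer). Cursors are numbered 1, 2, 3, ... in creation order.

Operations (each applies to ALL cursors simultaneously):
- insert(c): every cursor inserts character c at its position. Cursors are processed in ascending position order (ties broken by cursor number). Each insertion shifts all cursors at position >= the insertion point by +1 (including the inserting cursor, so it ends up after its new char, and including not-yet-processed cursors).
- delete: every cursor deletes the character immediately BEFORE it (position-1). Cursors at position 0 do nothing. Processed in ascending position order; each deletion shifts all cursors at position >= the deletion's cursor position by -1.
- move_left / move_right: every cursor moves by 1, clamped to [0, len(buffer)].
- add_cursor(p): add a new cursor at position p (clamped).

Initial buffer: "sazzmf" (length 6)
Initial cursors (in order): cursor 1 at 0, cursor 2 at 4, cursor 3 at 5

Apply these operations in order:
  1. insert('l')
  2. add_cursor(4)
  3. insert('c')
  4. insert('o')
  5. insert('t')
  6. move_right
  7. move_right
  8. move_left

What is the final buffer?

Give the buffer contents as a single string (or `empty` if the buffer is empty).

After op 1 (insert('l')): buffer="lsazzlmlf" (len 9), cursors c1@1 c2@6 c3@8, authorship 1....2.3.
After op 2 (add_cursor(4)): buffer="lsazzlmlf" (len 9), cursors c1@1 c4@4 c2@6 c3@8, authorship 1....2.3.
After op 3 (insert('c')): buffer="lcsazczlcmlcf" (len 13), cursors c1@2 c4@6 c2@9 c3@12, authorship 11...4.22.33.
After op 4 (insert('o')): buffer="lcosazcozlcomlcof" (len 17), cursors c1@3 c4@8 c2@12 c3@16, authorship 111...44.222.333.
After op 5 (insert('t')): buffer="lcotsazcotzlcotmlcotf" (len 21), cursors c1@4 c4@10 c2@15 c3@20, authorship 1111...444.2222.3333.
After op 6 (move_right): buffer="lcotsazcotzlcotmlcotf" (len 21), cursors c1@5 c4@11 c2@16 c3@21, authorship 1111...444.2222.3333.
After op 7 (move_right): buffer="lcotsazcotzlcotmlcotf" (len 21), cursors c1@6 c4@12 c2@17 c3@21, authorship 1111...444.2222.3333.
After op 8 (move_left): buffer="lcotsazcotzlcotmlcotf" (len 21), cursors c1@5 c4@11 c2@16 c3@20, authorship 1111...444.2222.3333.

Answer: lcotsazcotzlcotmlcotf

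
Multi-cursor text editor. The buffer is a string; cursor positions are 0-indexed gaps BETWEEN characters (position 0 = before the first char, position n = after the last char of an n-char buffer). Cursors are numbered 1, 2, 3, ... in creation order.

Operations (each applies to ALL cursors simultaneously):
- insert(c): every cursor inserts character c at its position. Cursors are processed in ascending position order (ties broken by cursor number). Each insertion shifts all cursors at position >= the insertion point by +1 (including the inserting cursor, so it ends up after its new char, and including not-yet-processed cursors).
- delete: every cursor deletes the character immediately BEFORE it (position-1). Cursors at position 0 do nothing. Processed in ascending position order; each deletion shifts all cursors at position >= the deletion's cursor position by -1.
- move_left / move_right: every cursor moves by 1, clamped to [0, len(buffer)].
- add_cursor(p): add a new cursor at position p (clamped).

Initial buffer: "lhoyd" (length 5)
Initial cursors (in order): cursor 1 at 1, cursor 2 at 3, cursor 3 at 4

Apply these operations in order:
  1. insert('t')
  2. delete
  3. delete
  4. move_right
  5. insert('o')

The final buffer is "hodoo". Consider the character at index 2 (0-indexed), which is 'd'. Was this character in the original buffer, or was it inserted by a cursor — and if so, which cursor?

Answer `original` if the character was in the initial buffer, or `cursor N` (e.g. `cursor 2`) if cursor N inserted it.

Answer: original

Derivation:
After op 1 (insert('t')): buffer="lthotytd" (len 8), cursors c1@2 c2@5 c3@7, authorship .1..2.3.
After op 2 (delete): buffer="lhoyd" (len 5), cursors c1@1 c2@3 c3@4, authorship .....
After op 3 (delete): buffer="hd" (len 2), cursors c1@0 c2@1 c3@1, authorship ..
After op 4 (move_right): buffer="hd" (len 2), cursors c1@1 c2@2 c3@2, authorship ..
After op 5 (insert('o')): buffer="hodoo" (len 5), cursors c1@2 c2@5 c3@5, authorship .1.23
Authorship (.=original, N=cursor N): . 1 . 2 3
Index 2: author = original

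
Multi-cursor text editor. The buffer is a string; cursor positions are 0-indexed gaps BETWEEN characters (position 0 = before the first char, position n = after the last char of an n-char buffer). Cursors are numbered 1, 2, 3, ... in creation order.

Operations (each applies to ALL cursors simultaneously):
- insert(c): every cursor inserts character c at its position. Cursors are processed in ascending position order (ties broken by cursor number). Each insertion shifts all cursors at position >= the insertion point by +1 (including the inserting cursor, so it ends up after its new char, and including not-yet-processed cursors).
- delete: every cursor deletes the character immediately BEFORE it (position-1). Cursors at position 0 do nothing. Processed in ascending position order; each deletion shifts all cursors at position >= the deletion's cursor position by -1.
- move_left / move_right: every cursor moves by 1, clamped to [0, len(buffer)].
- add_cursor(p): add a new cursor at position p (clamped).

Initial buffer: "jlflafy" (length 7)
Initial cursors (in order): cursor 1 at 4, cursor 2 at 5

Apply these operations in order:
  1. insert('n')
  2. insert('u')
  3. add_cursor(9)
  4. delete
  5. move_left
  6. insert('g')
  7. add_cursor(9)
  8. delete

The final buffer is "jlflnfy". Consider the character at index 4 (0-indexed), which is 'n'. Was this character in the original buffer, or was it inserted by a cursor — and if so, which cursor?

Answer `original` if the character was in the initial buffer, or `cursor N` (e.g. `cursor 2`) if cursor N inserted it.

Answer: cursor 1

Derivation:
After op 1 (insert('n')): buffer="jlflnanfy" (len 9), cursors c1@5 c2@7, authorship ....1.2..
After op 2 (insert('u')): buffer="jlflnuanufy" (len 11), cursors c1@6 c2@9, authorship ....11.22..
After op 3 (add_cursor(9)): buffer="jlflnuanufy" (len 11), cursors c1@6 c2@9 c3@9, authorship ....11.22..
After op 4 (delete): buffer="jlflnafy" (len 8), cursors c1@5 c2@6 c3@6, authorship ....1...
After op 5 (move_left): buffer="jlflnafy" (len 8), cursors c1@4 c2@5 c3@5, authorship ....1...
After op 6 (insert('g')): buffer="jlflgnggafy" (len 11), cursors c1@5 c2@8 c3@8, authorship ....1123...
After op 7 (add_cursor(9)): buffer="jlflgnggafy" (len 11), cursors c1@5 c2@8 c3@8 c4@9, authorship ....1123...
After op 8 (delete): buffer="jlflnfy" (len 7), cursors c1@4 c2@5 c3@5 c4@5, authorship ....1..
Authorship (.=original, N=cursor N): . . . . 1 . .
Index 4: author = 1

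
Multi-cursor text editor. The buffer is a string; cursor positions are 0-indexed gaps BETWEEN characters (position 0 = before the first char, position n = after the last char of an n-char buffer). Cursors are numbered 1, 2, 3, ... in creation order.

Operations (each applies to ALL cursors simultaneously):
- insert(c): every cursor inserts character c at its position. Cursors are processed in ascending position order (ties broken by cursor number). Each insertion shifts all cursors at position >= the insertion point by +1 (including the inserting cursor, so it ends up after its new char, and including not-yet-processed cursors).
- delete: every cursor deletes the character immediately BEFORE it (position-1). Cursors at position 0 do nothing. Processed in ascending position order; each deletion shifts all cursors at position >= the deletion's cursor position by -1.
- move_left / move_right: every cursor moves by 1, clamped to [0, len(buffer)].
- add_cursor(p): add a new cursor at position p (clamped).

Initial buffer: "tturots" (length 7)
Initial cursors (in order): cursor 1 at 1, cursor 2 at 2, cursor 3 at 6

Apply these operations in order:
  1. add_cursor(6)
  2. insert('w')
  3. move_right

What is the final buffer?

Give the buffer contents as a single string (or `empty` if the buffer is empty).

After op 1 (add_cursor(6)): buffer="tturots" (len 7), cursors c1@1 c2@2 c3@6 c4@6, authorship .......
After op 2 (insert('w')): buffer="twtwurotwws" (len 11), cursors c1@2 c2@4 c3@10 c4@10, authorship .1.2....34.
After op 3 (move_right): buffer="twtwurotwws" (len 11), cursors c1@3 c2@5 c3@11 c4@11, authorship .1.2....34.

Answer: twtwurotwws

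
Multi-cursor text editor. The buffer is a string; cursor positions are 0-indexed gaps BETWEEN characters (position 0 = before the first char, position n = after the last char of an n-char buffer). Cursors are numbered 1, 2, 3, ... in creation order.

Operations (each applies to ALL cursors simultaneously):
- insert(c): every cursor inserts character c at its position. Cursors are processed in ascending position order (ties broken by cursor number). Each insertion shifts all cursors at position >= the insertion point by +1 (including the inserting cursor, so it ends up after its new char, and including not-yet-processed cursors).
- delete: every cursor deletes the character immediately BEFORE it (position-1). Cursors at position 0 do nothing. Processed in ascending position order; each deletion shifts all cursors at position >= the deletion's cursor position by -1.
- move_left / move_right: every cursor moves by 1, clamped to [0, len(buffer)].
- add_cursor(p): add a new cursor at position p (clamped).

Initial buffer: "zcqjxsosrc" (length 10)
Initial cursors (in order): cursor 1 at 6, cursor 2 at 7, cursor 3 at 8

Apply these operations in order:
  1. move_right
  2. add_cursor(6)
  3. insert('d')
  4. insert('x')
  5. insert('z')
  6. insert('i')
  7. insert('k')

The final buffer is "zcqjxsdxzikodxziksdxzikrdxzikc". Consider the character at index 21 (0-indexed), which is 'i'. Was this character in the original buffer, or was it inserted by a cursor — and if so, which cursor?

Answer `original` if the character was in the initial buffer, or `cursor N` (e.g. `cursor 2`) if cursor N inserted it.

After op 1 (move_right): buffer="zcqjxsosrc" (len 10), cursors c1@7 c2@8 c3@9, authorship ..........
After op 2 (add_cursor(6)): buffer="zcqjxsosrc" (len 10), cursors c4@6 c1@7 c2@8 c3@9, authorship ..........
After op 3 (insert('d')): buffer="zcqjxsdodsdrdc" (len 14), cursors c4@7 c1@9 c2@11 c3@13, authorship ......4.1.2.3.
After op 4 (insert('x')): buffer="zcqjxsdxodxsdxrdxc" (len 18), cursors c4@8 c1@11 c2@14 c3@17, authorship ......44.11.22.33.
After op 5 (insert('z')): buffer="zcqjxsdxzodxzsdxzrdxzc" (len 22), cursors c4@9 c1@13 c2@17 c3@21, authorship ......444.111.222.333.
After op 6 (insert('i')): buffer="zcqjxsdxziodxzisdxzirdxzic" (len 26), cursors c4@10 c1@15 c2@20 c3@25, authorship ......4444.1111.2222.3333.
After op 7 (insert('k')): buffer="zcqjxsdxzikodxziksdxzikrdxzikc" (len 30), cursors c4@11 c1@17 c2@23 c3@29, authorship ......44444.11111.22222.33333.
Authorship (.=original, N=cursor N): . . . . . . 4 4 4 4 4 . 1 1 1 1 1 . 2 2 2 2 2 . 3 3 3 3 3 .
Index 21: author = 2

Answer: cursor 2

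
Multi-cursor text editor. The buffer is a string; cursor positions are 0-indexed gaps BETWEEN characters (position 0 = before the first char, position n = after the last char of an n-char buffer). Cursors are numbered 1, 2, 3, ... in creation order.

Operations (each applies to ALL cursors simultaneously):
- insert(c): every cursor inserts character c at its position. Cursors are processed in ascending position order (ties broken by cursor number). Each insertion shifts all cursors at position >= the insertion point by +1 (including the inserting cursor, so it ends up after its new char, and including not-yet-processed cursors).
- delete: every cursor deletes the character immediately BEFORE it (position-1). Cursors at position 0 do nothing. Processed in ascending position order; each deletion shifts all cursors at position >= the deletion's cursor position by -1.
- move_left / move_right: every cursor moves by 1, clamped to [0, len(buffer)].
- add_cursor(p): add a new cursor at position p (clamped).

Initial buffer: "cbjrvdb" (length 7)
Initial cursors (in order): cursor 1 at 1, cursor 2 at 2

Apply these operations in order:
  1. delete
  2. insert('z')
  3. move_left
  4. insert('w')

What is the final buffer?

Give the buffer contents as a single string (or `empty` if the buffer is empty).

Answer: zwwzjrvdb

Derivation:
After op 1 (delete): buffer="jrvdb" (len 5), cursors c1@0 c2@0, authorship .....
After op 2 (insert('z')): buffer="zzjrvdb" (len 7), cursors c1@2 c2@2, authorship 12.....
After op 3 (move_left): buffer="zzjrvdb" (len 7), cursors c1@1 c2@1, authorship 12.....
After op 4 (insert('w')): buffer="zwwzjrvdb" (len 9), cursors c1@3 c2@3, authorship 1122.....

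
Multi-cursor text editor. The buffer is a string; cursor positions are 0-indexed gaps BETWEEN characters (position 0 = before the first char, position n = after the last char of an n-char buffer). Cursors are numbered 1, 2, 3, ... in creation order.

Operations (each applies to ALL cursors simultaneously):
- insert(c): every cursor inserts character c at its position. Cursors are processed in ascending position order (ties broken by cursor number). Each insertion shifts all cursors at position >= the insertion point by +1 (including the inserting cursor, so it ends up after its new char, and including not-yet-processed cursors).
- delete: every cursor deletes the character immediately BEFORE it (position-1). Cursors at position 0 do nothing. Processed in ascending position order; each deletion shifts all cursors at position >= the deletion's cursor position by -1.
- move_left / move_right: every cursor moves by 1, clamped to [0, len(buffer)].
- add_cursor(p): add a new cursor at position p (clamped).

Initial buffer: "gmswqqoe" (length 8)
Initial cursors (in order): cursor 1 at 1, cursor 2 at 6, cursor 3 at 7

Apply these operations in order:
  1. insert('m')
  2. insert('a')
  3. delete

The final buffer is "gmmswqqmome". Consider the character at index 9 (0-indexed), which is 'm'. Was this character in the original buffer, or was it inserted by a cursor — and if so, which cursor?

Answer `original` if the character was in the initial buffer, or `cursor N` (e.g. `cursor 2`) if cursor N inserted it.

Answer: cursor 3

Derivation:
After op 1 (insert('m')): buffer="gmmswqqmome" (len 11), cursors c1@2 c2@8 c3@10, authorship .1.....2.3.
After op 2 (insert('a')): buffer="gmamswqqmaomae" (len 14), cursors c1@3 c2@10 c3@13, authorship .11.....22.33.
After op 3 (delete): buffer="gmmswqqmome" (len 11), cursors c1@2 c2@8 c3@10, authorship .1.....2.3.
Authorship (.=original, N=cursor N): . 1 . . . . . 2 . 3 .
Index 9: author = 3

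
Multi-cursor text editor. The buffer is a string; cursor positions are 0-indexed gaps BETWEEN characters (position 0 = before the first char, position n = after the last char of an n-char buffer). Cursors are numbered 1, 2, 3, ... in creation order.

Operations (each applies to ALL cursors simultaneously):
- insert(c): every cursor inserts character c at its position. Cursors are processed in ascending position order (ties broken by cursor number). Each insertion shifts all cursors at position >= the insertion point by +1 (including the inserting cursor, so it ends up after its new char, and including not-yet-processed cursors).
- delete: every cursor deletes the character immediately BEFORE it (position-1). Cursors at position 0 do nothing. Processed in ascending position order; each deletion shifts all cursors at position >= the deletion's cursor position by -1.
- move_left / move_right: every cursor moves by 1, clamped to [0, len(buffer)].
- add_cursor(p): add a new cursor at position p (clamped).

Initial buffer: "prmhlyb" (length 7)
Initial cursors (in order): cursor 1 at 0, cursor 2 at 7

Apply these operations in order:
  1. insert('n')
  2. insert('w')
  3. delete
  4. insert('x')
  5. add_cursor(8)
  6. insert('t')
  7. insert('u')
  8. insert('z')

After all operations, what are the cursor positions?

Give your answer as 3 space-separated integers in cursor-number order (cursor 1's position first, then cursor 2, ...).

Answer: 5 20 14

Derivation:
After op 1 (insert('n')): buffer="nprmhlybn" (len 9), cursors c1@1 c2@9, authorship 1.......2
After op 2 (insert('w')): buffer="nwprmhlybnw" (len 11), cursors c1@2 c2@11, authorship 11.......22
After op 3 (delete): buffer="nprmhlybn" (len 9), cursors c1@1 c2@9, authorship 1.......2
After op 4 (insert('x')): buffer="nxprmhlybnx" (len 11), cursors c1@2 c2@11, authorship 11.......22
After op 5 (add_cursor(8)): buffer="nxprmhlybnx" (len 11), cursors c1@2 c3@8 c2@11, authorship 11.......22
After op 6 (insert('t')): buffer="nxtprmhlytbnxt" (len 14), cursors c1@3 c3@10 c2@14, authorship 111......3.222
After op 7 (insert('u')): buffer="nxtuprmhlytubnxtu" (len 17), cursors c1@4 c3@12 c2@17, authorship 1111......33.2222
After op 8 (insert('z')): buffer="nxtuzprmhlytuzbnxtuz" (len 20), cursors c1@5 c3@14 c2@20, authorship 11111......333.22222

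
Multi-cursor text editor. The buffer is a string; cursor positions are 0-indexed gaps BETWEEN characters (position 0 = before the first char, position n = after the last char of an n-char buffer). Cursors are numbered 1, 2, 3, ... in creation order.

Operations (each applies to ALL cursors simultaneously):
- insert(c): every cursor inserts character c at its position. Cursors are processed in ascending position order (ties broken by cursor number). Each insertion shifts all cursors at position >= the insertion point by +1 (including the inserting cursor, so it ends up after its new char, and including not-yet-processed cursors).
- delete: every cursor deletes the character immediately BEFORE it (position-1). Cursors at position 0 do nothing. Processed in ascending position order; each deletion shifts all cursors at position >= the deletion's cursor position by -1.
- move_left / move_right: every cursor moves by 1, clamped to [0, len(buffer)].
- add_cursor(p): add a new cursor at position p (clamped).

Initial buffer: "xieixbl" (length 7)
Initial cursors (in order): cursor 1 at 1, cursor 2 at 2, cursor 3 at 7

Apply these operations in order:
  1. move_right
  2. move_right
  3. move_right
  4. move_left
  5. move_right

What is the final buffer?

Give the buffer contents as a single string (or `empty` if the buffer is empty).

Answer: xieixbl

Derivation:
After op 1 (move_right): buffer="xieixbl" (len 7), cursors c1@2 c2@3 c3@7, authorship .......
After op 2 (move_right): buffer="xieixbl" (len 7), cursors c1@3 c2@4 c3@7, authorship .......
After op 3 (move_right): buffer="xieixbl" (len 7), cursors c1@4 c2@5 c3@7, authorship .......
After op 4 (move_left): buffer="xieixbl" (len 7), cursors c1@3 c2@4 c3@6, authorship .......
After op 5 (move_right): buffer="xieixbl" (len 7), cursors c1@4 c2@5 c3@7, authorship .......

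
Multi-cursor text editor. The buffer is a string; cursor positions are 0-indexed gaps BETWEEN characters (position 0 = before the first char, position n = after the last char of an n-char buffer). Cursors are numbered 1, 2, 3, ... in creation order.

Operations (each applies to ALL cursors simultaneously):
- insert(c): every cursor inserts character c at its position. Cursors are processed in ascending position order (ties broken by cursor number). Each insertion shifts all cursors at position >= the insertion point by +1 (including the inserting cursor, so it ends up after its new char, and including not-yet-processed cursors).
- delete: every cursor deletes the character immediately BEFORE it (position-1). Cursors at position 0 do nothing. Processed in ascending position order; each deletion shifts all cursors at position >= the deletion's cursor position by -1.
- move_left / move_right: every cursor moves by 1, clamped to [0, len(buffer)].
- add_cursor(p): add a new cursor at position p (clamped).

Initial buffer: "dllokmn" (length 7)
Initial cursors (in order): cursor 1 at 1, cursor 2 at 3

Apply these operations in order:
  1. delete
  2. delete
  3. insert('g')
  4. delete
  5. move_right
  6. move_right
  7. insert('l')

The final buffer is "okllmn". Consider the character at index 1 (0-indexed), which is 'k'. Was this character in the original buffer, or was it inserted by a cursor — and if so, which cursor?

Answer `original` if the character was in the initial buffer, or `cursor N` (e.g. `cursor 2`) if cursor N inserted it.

Answer: original

Derivation:
After op 1 (delete): buffer="lokmn" (len 5), cursors c1@0 c2@1, authorship .....
After op 2 (delete): buffer="okmn" (len 4), cursors c1@0 c2@0, authorship ....
After op 3 (insert('g')): buffer="ggokmn" (len 6), cursors c1@2 c2@2, authorship 12....
After op 4 (delete): buffer="okmn" (len 4), cursors c1@0 c2@0, authorship ....
After op 5 (move_right): buffer="okmn" (len 4), cursors c1@1 c2@1, authorship ....
After op 6 (move_right): buffer="okmn" (len 4), cursors c1@2 c2@2, authorship ....
After op 7 (insert('l')): buffer="okllmn" (len 6), cursors c1@4 c2@4, authorship ..12..
Authorship (.=original, N=cursor N): . . 1 2 . .
Index 1: author = original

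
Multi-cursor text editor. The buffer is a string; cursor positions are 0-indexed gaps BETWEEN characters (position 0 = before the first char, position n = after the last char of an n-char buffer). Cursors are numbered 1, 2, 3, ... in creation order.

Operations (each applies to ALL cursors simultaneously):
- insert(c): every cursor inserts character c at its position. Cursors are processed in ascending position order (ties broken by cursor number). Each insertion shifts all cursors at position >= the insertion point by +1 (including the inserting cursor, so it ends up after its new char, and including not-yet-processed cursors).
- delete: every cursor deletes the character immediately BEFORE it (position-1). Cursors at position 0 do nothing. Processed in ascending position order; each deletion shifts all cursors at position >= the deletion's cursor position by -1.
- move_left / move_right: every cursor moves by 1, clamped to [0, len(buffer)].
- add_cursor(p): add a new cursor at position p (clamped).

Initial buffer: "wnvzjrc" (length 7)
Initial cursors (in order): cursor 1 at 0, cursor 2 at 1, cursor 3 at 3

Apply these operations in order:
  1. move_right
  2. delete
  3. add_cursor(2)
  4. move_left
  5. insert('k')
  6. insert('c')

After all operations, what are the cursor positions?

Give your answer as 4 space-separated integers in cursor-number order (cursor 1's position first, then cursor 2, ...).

Answer: 6 6 6 9

Derivation:
After op 1 (move_right): buffer="wnvzjrc" (len 7), cursors c1@1 c2@2 c3@4, authorship .......
After op 2 (delete): buffer="vjrc" (len 4), cursors c1@0 c2@0 c3@1, authorship ....
After op 3 (add_cursor(2)): buffer="vjrc" (len 4), cursors c1@0 c2@0 c3@1 c4@2, authorship ....
After op 4 (move_left): buffer="vjrc" (len 4), cursors c1@0 c2@0 c3@0 c4@1, authorship ....
After op 5 (insert('k')): buffer="kkkvkjrc" (len 8), cursors c1@3 c2@3 c3@3 c4@5, authorship 123.4...
After op 6 (insert('c')): buffer="kkkcccvkcjrc" (len 12), cursors c1@6 c2@6 c3@6 c4@9, authorship 123123.44...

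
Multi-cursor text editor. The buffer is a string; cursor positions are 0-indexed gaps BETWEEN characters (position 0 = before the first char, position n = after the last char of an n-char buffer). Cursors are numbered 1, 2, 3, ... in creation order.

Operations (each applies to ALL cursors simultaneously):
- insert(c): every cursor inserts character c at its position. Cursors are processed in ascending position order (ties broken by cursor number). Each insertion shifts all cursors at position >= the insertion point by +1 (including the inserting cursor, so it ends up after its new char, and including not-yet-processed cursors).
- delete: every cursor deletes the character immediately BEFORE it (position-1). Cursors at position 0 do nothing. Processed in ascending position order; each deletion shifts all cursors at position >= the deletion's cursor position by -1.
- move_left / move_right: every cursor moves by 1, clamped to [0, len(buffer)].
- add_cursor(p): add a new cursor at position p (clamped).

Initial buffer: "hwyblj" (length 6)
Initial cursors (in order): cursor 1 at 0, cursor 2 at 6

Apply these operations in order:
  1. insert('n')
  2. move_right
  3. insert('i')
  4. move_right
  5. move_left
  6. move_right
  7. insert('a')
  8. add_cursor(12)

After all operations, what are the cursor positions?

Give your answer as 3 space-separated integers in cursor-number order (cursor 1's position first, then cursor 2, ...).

After op 1 (insert('n')): buffer="nhwybljn" (len 8), cursors c1@1 c2@8, authorship 1......2
After op 2 (move_right): buffer="nhwybljn" (len 8), cursors c1@2 c2@8, authorship 1......2
After op 3 (insert('i')): buffer="nhiwybljni" (len 10), cursors c1@3 c2@10, authorship 1.1.....22
After op 4 (move_right): buffer="nhiwybljni" (len 10), cursors c1@4 c2@10, authorship 1.1.....22
After op 5 (move_left): buffer="nhiwybljni" (len 10), cursors c1@3 c2@9, authorship 1.1.....22
After op 6 (move_right): buffer="nhiwybljni" (len 10), cursors c1@4 c2@10, authorship 1.1.....22
After op 7 (insert('a')): buffer="nhiwaybljnia" (len 12), cursors c1@5 c2@12, authorship 1.1.1....222
After op 8 (add_cursor(12)): buffer="nhiwaybljnia" (len 12), cursors c1@5 c2@12 c3@12, authorship 1.1.1....222

Answer: 5 12 12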